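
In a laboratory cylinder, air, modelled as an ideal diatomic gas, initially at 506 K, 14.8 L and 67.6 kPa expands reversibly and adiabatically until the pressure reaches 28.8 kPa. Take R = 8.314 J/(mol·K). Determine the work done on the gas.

n = P₁V₁/(RT₁) = 67.6×14.8/(8.314×506) = 0.238 mol.
Adiabatic: T₂/T₁ = (P₂/P₁)^((γ−1)/γ) ⇒ T₂ = 506×(0.426)^0.286 = 397 K; V₂ = 27.2 L.
ΔU = nCvΔT = 0.238×20.8×(397−506) = -541 J.
Q = 0 for an adiabatic process, so W = −ΔU = 541 J.
Work done on the gas = −W_by = -541 J.

-541 J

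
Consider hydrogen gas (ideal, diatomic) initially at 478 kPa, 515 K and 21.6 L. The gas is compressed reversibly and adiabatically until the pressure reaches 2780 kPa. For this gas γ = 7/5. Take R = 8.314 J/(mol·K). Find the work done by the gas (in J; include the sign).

-16900 J

n = P₁V₁/(RT₁) = 478×21.6/(8.314×515) = 2.41 mol.
Adiabatic: T₂/T₁ = (P₂/P₁)^((γ−1)/γ) ⇒ T₂ = 515×(5.82)^0.286 = 852 K; V₂ = 6.14 L.
ΔU = nCvΔT = 2.41×20.8×(852−515) = 16900 J.
Q = 0 for an adiabatic process, so W = −ΔU = -16900 J.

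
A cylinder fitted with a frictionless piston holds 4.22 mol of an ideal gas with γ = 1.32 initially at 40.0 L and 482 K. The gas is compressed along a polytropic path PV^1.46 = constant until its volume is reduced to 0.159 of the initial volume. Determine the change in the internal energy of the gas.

70300 J

P₁ = nRT₁/V₁ = 4.22×8.314×482/40.0 = 423 kPa.
Polytropic n=1.46: T₂ = T₁(V₁/V₂)^(n−1) = 482×(6.29)^0.46 = 1120 K; P₂ = P₁(V₁/V₂)^n = 6200 kPa.
For an ideal gas ΔU = nCvΔT with Cv = R/(γ−1) = 26.0 J/(mol·K).
ΔU = 4.22×26.0×(1120−482) = 70300 J.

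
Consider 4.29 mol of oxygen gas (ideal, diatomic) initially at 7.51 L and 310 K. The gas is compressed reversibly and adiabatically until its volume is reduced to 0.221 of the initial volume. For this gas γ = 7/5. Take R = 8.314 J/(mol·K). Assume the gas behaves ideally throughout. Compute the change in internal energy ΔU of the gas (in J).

P₁ = nRT₁/V₁ = 4.29×8.314×310/7.51 = 1470 kPa.
Adiabatic: TV^(γ−1) = const ⇒ T₂ = 310×(4.52)^0.400 = 567 K; PV^γ = const ⇒ P₂ = 12200 kPa.
For an ideal gas ΔU = nCvΔT with Cv = (5/2)R = 20.8 J/(mol·K).
ΔU = 4.29×20.8×(567−310) = 22900 J.

22900 J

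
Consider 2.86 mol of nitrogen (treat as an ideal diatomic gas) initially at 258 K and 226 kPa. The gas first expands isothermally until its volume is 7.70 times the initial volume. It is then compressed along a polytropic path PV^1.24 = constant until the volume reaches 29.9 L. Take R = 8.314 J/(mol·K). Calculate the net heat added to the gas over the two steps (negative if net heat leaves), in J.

6440 J

V₁ = nRT₁/P₁ = 2.86×8.314×258/226 = 27.1 L.
Step 1 — Isothermal: T stays 258 K; PV = const ⇒ V₂ = 209 L, P₂ = 29.4 kPa.
ΔU = 0 (ideal gas, T constant).
W = nRT ln(V₂/V₁) = 2.86×8.314×258×ln(7.70) = 12500 J.
Q = ΔU + W = 12500 J.
State after step 1: P = 29.4 kPa, V = 209 L, T = 258 K.
Step 2 — Polytropic n=1.24: T₂ = T₁(V₁/V₂)^(n−1) = 258×(6.99)^0.24 = 411 K; P₂ = P₁(V₁/V₂)^n = 327 kPa.
W = (P₁V₁−P₂V₂)/(n−1) = (29.4×209−327×29.9)/0.24 = -15200 J.
ΔU = nCvΔT = 2.86×20.8×(411−258) = 9120 J.
Q = ΔU + W = -6080 J.
Net over both steps: W = -2680 J, Q = 6440 J, ΔU = 9120 J.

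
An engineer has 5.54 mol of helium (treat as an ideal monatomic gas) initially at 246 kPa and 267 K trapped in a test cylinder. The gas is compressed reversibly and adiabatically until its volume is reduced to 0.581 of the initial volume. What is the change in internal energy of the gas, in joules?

8050 J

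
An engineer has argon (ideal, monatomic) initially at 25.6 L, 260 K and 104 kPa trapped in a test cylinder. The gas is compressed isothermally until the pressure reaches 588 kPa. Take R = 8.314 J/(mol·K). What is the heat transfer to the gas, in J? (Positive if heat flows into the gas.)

-4610 J

n = P₁V₁/(RT₁) = 104×25.6/(8.314×260) = 1.23 mol.
Isothermal: T stays 260 K; PV = const ⇒ V₂ = 4.53 L, P₂ = 588 kPa.
ΔU = 0 (ideal gas, T constant).
W = nRT ln(V₂/V₁) = 1.23×8.314×260×ln(0.177) = -4610 J.
Q = ΔU + W = -4610 J.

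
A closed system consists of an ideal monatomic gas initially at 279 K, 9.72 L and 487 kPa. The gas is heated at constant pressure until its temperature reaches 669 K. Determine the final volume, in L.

Isobaric: P stays 487 kPa; V/T = const ⇒ T₂ = 669 K, V₂ = 23.3 L.

23.3 L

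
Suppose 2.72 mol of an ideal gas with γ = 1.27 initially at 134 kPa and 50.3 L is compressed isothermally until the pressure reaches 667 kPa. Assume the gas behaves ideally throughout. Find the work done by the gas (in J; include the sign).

-10800 J

T₁ = P₁V₁/(nR) = 134×50.3/(2.72×8.314) = 298 K.
Isothermal: T stays 298 K; PV = const ⇒ V₂ = 10.1 L, P₂ = 667 kPa.
W = nRT ln(V₂/V₁) = 2.72×8.314×298×ln(0.201) = -10800 J.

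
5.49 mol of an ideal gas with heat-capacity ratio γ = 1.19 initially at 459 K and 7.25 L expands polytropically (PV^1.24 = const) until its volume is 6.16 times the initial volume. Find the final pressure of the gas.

303 kPa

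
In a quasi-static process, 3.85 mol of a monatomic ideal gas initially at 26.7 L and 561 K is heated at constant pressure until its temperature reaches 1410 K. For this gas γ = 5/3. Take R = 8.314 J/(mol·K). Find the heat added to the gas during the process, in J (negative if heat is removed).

P₁ = nRT₁/V₁ = 3.85×8.314×561/26.7 = 673 kPa.
Isobaric: P stays 673 kPa; V/T = const ⇒ T₂ = 1410 K, V₂ = 67.1 L.
W = PΔV = 673×(67.1−26.7) kPa·L = 27200 J.
ΔU = nCvΔT = 3.85×12.5×(1410−561) = 40800 J.
Q = ΔU + W = nCpΔT = 67900 J.

67900 J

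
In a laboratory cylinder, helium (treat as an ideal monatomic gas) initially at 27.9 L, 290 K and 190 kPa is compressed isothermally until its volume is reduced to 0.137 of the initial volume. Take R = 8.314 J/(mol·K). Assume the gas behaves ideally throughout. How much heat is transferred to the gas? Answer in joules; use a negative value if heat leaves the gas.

-10500 J

n = P₁V₁/(RT₁) = 190×27.9/(8.314×290) = 2.20 mol.
Isothermal: T stays 290 K; PV = const ⇒ V₂ = 3.82 L, P₂ = 1390 kPa.
ΔU = 0 (ideal gas, T constant).
W = nRT ln(V₂/V₁) = 2.20×8.314×290×ln(0.137) = -10500 J.
Q = ΔU + W = -10500 J.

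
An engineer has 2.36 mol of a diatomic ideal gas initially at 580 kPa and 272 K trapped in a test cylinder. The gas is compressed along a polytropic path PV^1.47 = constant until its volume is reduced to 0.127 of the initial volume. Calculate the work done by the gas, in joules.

-18600 J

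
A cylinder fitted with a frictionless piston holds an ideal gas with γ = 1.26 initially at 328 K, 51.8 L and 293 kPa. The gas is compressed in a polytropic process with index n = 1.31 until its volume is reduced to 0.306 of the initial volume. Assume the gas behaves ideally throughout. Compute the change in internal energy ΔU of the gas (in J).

n = P₁V₁/(RT₁) = 293×51.8/(8.314×328) = 5.57 mol.
Polytropic n=1.31: T₂ = T₁(V₁/V₂)^(n−1) = 328×(3.27)^0.31 = 473 K; P₂ = P₁(V₁/V₂)^n = 1380 kPa.
For an ideal gas ΔU = nCvΔT with Cv = R/(γ−1) = 32.0 J/(mol·K).
ΔU = 5.57×32.0×(473−328) = 25900 J.

25900 J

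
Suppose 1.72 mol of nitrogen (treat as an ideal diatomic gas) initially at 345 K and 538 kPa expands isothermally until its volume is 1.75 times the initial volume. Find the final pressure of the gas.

307 kPa

V₁ = nRT₁/P₁ = 1.72×8.314×345/538 = 9.17 L.
Isothermal: T stays 345 K; PV = const ⇒ V₂ = 16.0 L, P₂ = 307 kPa.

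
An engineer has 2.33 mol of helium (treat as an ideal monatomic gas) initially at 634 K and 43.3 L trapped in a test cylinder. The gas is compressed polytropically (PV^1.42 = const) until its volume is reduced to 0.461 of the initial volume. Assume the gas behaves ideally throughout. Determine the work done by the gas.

-11200 J

P₁ = nRT₁/V₁ = 2.33×8.314×634/43.3 = 284 kPa.
Polytropic n=1.42: T₂ = T₁(V₁/V₂)^(n−1) = 634×(2.17)^0.42 = 878 K; P₂ = P₁(V₁/V₂)^n = 852 kPa.
W = (P₁V₁−P₂V₂)/(n−1) = (284×43.3−852×20.0)/0.42 = -11200 J.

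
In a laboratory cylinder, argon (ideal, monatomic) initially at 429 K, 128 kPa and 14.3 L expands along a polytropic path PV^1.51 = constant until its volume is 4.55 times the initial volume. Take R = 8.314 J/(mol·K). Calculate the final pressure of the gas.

13.0 kPa

Polytropic n=1.51: T₂ = T₁(V₁/V₂)^(n−1) = 429×(0.220)^0.51 = 198 K; P₂ = P₁(V₁/V₂)^n = 13.0 kPa.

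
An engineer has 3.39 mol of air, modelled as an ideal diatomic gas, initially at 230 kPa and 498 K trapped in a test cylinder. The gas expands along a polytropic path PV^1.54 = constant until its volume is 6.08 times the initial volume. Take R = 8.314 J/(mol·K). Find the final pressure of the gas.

V₁ = nRT₁/P₁ = 3.39×8.314×498/230 = 61.0 L.
Polytropic n=1.54: T₂ = T₁(V₁/V₂)^(n−1) = 498×(0.164)^0.54 = 188 K; P₂ = P₁(V₁/V₂)^n = 14.3 kPa.

14.3 kPa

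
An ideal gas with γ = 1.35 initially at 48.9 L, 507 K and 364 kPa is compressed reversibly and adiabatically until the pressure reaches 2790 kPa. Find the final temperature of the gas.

Adiabatic: T₂/T₁ = (P₂/P₁)^((γ−1)/γ) ⇒ T₂ = 507×(7.66)^0.259 = 860 K; V₂ = 10.8 L.

860 K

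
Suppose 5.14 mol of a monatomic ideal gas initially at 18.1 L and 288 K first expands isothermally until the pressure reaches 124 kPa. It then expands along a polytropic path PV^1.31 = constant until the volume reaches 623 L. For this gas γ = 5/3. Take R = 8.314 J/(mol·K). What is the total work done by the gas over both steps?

P₁ = nRT₁/V₁ = 5.14×8.314×288/18.1 = 680 kPa.
Step 1 — Isothermal: T stays 288 K; PV = const ⇒ V₂ = 99.3 L, P₂ = 124 kPa.
ΔU = 0 (ideal gas, T constant).
W = nRT ln(V₂/V₁) = 5.14×8.314×288×ln(5.48) = 20900 J.
Q = ΔU + W = 20900 J.
State after step 1: P = 124 kPa, V = 99.3 L, T = 288 K.
Step 2 — Polytropic n=1.31: T₂ = T₁(V₁/V₂)^(n−1) = 288×(0.159)^0.31 = 163 K; P₂ = P₁(V₁/V₂)^n = 11.2 kPa.
W = (P₁V₁−P₂V₂)/(n−1) = (124×99.3−11.2×623)/0.31 = 17200 J.
ΔU = nCvΔT = 5.14×12.5×(163−288) = -8010 J.
Q = ΔU + W = 9220 J.
Net over both steps: W = 38200 J, Q = 30200 J, ΔU = -8010 J.

38200 J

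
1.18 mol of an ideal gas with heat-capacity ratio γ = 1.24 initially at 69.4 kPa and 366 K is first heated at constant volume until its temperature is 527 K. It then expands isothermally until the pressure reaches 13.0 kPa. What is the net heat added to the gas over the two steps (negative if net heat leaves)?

V₁ = nRT₁/P₁ = 1.18×8.314×366/69.4 = 51.7 L.
Step 1 — Isochoric: V stays 51.7 L; P/T = const ⇒ T₂ = 527 K, P₂ = 99.9 kPa.
W = 0 (no volume change).
ΔU = nCvΔT = 1.18×34.6×(527−366) = 6580 J.
Q = ΔU = 6580 J.
State after step 1: P = 99.9 kPa, V = 51.7 L, T = 527 K.
Step 2 — Isothermal: T stays 527 K; PV = const ⇒ V₂ = 398 L, P₂ = 13.0 kPa.
ΔU = 0 (ideal gas, T constant).
W = nRT ln(V₂/V₁) = 1.18×8.314×527×ln(7.69) = 10500 J.
Q = ΔU + W = 10500 J.
Net over both steps: W = 10500 J, Q = 17100 J, ΔU = 6580 J.

17100 J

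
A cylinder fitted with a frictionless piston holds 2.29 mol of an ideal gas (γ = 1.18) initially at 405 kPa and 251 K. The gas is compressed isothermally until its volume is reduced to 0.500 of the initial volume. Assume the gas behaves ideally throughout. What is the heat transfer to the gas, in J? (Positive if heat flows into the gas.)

-3310 J

V₁ = nRT₁/P₁ = 2.29×8.314×251/405 = 11.8 L.
Isothermal: T stays 251 K; PV = const ⇒ V₂ = 5.90 L, P₂ = 810 kPa.
ΔU = 0 (ideal gas, T constant).
W = nRT ln(V₂/V₁) = 2.29×8.314×251×ln(0.500) = -3310 J.
Q = ΔU + W = -3310 J.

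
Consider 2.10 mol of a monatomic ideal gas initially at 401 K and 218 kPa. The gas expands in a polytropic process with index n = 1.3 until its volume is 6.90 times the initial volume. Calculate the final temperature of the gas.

V₁ = nRT₁/P₁ = 2.10×8.314×401/218 = 32.1 L.
Polytropic n=1.3: T₂ = T₁(V₁/V₂)^(n−1) = 401×(0.145)^0.30 = 225 K; P₂ = P₁(V₁/V₂)^n = 17.7 kPa.

225 K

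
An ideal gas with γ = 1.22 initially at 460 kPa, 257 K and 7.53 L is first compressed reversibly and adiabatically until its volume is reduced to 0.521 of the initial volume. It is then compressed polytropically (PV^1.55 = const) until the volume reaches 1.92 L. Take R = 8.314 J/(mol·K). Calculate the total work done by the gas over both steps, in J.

n = P₁V₁/(RT₁) = 460×7.53/(8.314×257) = 1.62 mol.
Step 1 — Adiabatic: TV^(γ−1) = const ⇒ T₂ = 257×(1.92)^0.220 = 297 K; PV^γ = const ⇒ P₂ = 1020 kPa.
ΔU = nCvΔT = 1.62×37.8×(297−257) = 2430 J.
Q = 0 for an adiabatic process, so W = −ΔU = -2430 J.
State after step 1: P = 1020 kPa, V = 3.92 L, T = 297 K.
Step 2 — Polytropic n=1.55: T₂ = T₁(V₁/V₂)^(n−1) = 297×(2.04)^0.55 = 439 K; P₂ = P₁(V₁/V₂)^n = 3080 kPa.
W = (P₁V₁−P₂V₂)/(n−1) = (1020×3.92−3080×1.92)/0.55 = -3500 J.
ΔU = nCvΔT = 1.62×37.8×(439−297) = 8750 J.
Q = ΔU + W = 5250 J.
Net over both steps: W = -5930 J, Q = 5250 J, ΔU = 11200 J.

-5930 J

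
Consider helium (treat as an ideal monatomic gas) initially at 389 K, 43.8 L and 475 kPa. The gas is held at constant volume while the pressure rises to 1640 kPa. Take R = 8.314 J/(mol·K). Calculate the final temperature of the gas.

1340 K

Isochoric: V stays 43.8 L; P/T = const ⇒ T₂ = 1340 K, P₂ = 1640 kPa.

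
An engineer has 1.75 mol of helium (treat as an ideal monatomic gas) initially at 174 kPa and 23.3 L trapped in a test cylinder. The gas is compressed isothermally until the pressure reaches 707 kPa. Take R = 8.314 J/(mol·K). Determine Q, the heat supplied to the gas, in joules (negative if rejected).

T₁ = P₁V₁/(nR) = 174×23.3/(1.75×8.314) = 279 K.
Isothermal: T stays 279 K; PV = const ⇒ V₂ = 5.73 L, P₂ = 707 kPa.
ΔU = 0 (ideal gas, T constant).
W = nRT ln(V₂/V₁) = 1.75×8.314×279×ln(0.246) = -5680 J.
Q = ΔU + W = -5680 J.

-5680 J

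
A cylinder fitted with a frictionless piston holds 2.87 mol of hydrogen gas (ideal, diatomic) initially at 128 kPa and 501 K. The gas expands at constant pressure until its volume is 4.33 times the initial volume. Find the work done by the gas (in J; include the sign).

39800 J

V₁ = nRT₁/P₁ = 2.87×8.314×501/128 = 93.4 L.
Isobaric: P stays 128 kPa; V/T = const ⇒ T₂ = 2170 K, V₂ = 404 L.
W = PΔV = 128×(404−93.4) kPa·L = 39800 J.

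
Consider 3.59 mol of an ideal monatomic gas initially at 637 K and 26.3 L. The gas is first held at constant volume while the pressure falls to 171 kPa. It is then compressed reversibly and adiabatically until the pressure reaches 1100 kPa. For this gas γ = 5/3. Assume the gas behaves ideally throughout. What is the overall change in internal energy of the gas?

-14300 J

P₁ = nRT₁/V₁ = 3.59×8.314×637/26.3 = 723 kPa.
Step 1 — Isochoric: V stays 26.3 L; P/T = const ⇒ T₂ = 151 K, P₂ = 171 kPa.
W = 0 (no volume change).
ΔU = nCvΔT = 3.59×12.5×(151−637) = -21800 J.
Q = ΔU = -21800 J.
State after step 1: P = 171 kPa, V = 26.3 L, T = 151 K.
Step 2 — Adiabatic: T₂/T₁ = (P₂/P₁)^((γ−1)/γ) ⇒ T₂ = 151×(6.43)^0.400 = 317 K; V₂ = 8.61 L.
ΔU = nCvΔT = 3.59×12.5×(317−151) = 7460 J.
Q = 0 for an adiabatic process, so W = −ΔU = -7460 J.
Net over both steps: W = -7460 J, Q = -21800 J, ΔU = -14300 J.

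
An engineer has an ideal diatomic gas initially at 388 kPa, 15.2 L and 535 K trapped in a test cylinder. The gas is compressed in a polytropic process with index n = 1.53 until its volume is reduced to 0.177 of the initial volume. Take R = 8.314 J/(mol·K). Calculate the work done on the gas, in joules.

n = P₁V₁/(RT₁) = 388×15.2/(8.314×535) = 1.33 mol.
Polytropic n=1.53: T₂ = T₁(V₁/V₂)^(n−1) = 535×(5.65)^0.53 = 1340 K; P₂ = P₁(V₁/V₂)^n = 5490 kPa.
W = (P₁V₁−P₂V₂)/(n−1) = (388×15.2−5490×2.69)/0.53 = -16700 J.
Work done on the gas = −W_by = 16700 J.

16700 J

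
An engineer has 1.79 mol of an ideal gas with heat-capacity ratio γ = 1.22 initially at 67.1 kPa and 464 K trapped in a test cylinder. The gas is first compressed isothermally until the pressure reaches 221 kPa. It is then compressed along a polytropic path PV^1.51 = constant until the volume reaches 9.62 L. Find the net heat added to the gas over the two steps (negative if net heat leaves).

V₁ = nRT₁/P₁ = 1.79×8.314×464/67.1 = 103 L.
Step 1 — Isothermal: T stays 464 K; PV = const ⇒ V₂ = 31.2 L, P₂ = 221 kPa.
ΔU = 0 (ideal gas, T constant).
W = nRT ln(V₂/V₁) = 1.79×8.314×464×ln(0.304) = -8230 J.
Q = ΔU + W = -8230 J.
State after step 1: P = 221 kPa, V = 31.2 L, T = 464 K.
Step 2 — Polytropic n=1.51: T₂ = T₁(V₁/V₂)^(n−1) = 464×(3.25)^0.51 = 846 K; P₂ = P₁(V₁/V₂)^n = 1310 kPa.
W = (P₁V₁−P₂V₂)/(n−1) = (221×31.2−1310×9.62)/0.51 = -11200 J.
ΔU = nCvΔT = 1.79×37.8×(846−464) = 25800 J.
Q = ΔU + W = 14700 J.
Net over both steps: W = -19400 J, Q = 6470 J, ΔU = 25800 J.

6470 J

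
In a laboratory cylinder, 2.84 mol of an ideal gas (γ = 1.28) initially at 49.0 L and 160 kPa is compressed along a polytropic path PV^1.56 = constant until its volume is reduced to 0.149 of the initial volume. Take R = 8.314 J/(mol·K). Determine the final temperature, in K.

964 K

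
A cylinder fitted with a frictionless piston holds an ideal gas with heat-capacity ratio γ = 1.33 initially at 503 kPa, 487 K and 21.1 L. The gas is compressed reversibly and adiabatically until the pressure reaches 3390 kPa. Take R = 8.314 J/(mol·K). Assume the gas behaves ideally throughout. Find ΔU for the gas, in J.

n = P₁V₁/(RT₁) = 503×21.1/(8.314×487) = 2.62 mol.
Adiabatic: T₂/T₁ = (P₂/P₁)^((γ−1)/γ) ⇒ T₂ = 487×(6.74)^0.248 = 782 K; V₂ = 5.03 L.
For an ideal gas ΔU = nCvΔT with Cv = R/(γ−1) = 25.2 J/(mol·K).
ΔU = 2.62×25.2×(782−487) = 19500 J.

19500 J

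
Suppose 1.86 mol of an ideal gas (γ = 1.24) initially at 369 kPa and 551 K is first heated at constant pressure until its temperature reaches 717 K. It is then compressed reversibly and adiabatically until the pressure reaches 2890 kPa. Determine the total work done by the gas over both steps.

V₁ = nRT₁/P₁ = 1.86×8.314×551/369 = 23.1 L.
Step 1 — Isobaric: P stays 369 kPa; V/T = const ⇒ T₂ = 717 K, V₂ = 30.0 L.
W = PΔV = 369×(30.0−23.1) kPa·L = 2570 J.
ΔU = nCvΔT = 1.86×34.6×(717−551) = 10700 J.
Q = ΔU + W = nCpΔT = 13300 J.
State after step 1: P = 369 kPa, V = 30.0 L, T = 717 K.
Step 2 — Adiabatic: T₂/T₁ = (P₂/P₁)^((γ−1)/γ) ⇒ T₂ = 717×(7.83)^0.194 = 1070 K; V₂ = 5.71 L.
ΔU = nCvΔT = 1.86×34.6×(1070−717) = 22600 J.
Q = 0 for an adiabatic process, so W = −ΔU = -22600 J.
Net over both steps: W = -20000 J, Q = 13300 J, ΔU = 33300 J.

-20000 J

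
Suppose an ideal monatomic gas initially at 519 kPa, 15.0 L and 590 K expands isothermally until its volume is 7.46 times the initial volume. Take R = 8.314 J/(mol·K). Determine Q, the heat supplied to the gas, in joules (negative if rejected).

15600 J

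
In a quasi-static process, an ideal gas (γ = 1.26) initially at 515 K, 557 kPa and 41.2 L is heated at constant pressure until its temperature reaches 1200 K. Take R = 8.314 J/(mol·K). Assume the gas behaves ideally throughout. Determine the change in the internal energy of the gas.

n = P₁V₁/(RT₁) = 557×41.2/(8.314×515) = 5.36 mol.
Isobaric: P stays 557 kPa; V/T = const ⇒ T₂ = 1200 K, V₂ = 96.0 L.
For an ideal gas ΔU = nCvΔT with Cv = R/(γ−1) = 32.0 J/(mol·K).
ΔU = 5.36×32.0×(1200−515) = 117000 J.

117000 J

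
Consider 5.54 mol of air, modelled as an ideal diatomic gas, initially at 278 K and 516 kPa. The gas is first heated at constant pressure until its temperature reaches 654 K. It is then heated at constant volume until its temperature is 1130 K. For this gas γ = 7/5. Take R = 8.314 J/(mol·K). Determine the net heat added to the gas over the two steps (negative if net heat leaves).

115000 J

V₁ = nRT₁/P₁ = 5.54×8.314×278/516 = 24.8 L.
Step 1 — Isobaric: P stays 516 kPa; V/T = const ⇒ T₂ = 654 K, V₂ = 58.4 L.
W = PΔV = 516×(58.4−24.8) kPa·L = 17300 J.
ΔU = nCvΔT = 5.54×20.8×(654−278) = 43300 J.
Q = ΔU + W = nCpΔT = 60600 J.
State after step 1: P = 516 kPa, V = 58.4 L, T = 654 K.
Step 2 — Isochoric: V stays 58.4 L; P/T = const ⇒ T₂ = 1130 K, P₂ = 892 kPa.
W = 0 (no volume change).
ΔU = nCvΔT = 5.54×20.8×(1130−654) = 54800 J.
Q = ΔU = 54800 J.
Net over both steps: W = 17300 J, Q = 115000 J, ΔU = 98100 J.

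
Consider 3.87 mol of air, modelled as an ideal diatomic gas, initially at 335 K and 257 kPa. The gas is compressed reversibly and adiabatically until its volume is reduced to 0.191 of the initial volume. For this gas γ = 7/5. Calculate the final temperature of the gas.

650 K

V₁ = nRT₁/P₁ = 3.87×8.314×335/257 = 41.9 L.
Adiabatic: TV^(γ−1) = const ⇒ T₂ = 335×(5.24)^0.400 = 650 K; PV^γ = const ⇒ P₂ = 2610 kPa.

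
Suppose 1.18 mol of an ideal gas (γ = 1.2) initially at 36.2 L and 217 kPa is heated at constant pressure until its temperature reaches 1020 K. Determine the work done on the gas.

T₁ = P₁V₁/(nR) = 217×36.2/(1.18×8.314) = 801 K.
Isobaric: P stays 217 kPa; V/T = const ⇒ T₂ = 1020 K, V₂ = 46.1 L.
W = PΔV = 217×(46.1−36.2) kPa·L = 2150 J.
Work done on the gas = −W_by = -2150 J.

-2150 J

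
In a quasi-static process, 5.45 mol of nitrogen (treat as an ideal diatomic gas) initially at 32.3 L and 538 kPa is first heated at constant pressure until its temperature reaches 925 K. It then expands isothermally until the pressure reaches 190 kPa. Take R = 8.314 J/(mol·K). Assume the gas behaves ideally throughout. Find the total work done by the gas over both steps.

68200 J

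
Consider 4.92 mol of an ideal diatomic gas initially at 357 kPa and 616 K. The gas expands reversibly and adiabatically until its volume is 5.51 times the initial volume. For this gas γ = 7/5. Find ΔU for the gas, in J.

-31200 J

V₁ = nRT₁/P₁ = 4.92×8.314×616/357 = 70.6 L.
Adiabatic: TV^(γ−1) = const ⇒ T₂ = 616×(0.181)^0.400 = 311 K; PV^γ = const ⇒ P₂ = 32.7 kPa.
For an ideal gas ΔU = nCvΔT with Cv = (5/2)R = 20.8 J/(mol·K).
ΔU = 4.92×20.8×(311−616) = -31200 J.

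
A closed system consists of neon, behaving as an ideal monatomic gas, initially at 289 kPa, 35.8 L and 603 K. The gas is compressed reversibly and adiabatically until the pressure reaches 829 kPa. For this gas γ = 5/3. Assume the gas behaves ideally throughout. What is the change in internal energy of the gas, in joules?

8140 J

n = P₁V₁/(RT₁) = 289×35.8/(8.314×603) = 2.06 mol.
Adiabatic: T₂/T₁ = (P₂/P₁)^((γ−1)/γ) ⇒ T₂ = 603×(2.87)^0.400 = 919 K; V₂ = 19.0 L.
For an ideal gas ΔU = nCvΔT with Cv = (3/2)R = 12.5 J/(mol·K).
ΔU = 2.06×12.5×(919−603) = 8140 J.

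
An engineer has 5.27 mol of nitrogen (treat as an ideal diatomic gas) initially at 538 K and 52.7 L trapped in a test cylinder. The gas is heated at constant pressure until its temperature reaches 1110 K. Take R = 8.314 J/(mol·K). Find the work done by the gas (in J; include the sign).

P₁ = nRT₁/V₁ = 5.27×8.314×538/52.7 = 447 kPa.
Isobaric: P stays 447 kPa; V/T = const ⇒ T₂ = 1110 K, V₂ = 109 L.
W = PΔV = 447×(109−52.7) kPa·L = 25100 J.

25100 J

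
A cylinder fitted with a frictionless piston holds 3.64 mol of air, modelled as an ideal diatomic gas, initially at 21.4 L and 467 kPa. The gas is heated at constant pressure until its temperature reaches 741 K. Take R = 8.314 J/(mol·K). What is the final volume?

48.0 L

T₁ = P₁V₁/(nR) = 467×21.4/(3.64×8.314) = 330 K.
Isobaric: P stays 467 kPa; V/T = const ⇒ T₂ = 741 K, V₂ = 48.0 L.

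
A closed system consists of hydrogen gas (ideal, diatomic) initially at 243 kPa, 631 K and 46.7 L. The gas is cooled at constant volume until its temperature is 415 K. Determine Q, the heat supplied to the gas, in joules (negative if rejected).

-9710 J

n = P₁V₁/(RT₁) = 243×46.7/(8.314×631) = 2.16 mol.
Isochoric: V stays 46.7 L; P/T = const ⇒ T₂ = 415 K, P₂ = 160 kPa.
W = 0 (no volume change).
ΔU = nCvΔT = 2.16×20.8×(415−631) = -9710 J.
Q = ΔU = -9710 J.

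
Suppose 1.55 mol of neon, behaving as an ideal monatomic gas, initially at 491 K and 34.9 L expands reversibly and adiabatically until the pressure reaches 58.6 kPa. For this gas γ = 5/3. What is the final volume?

68.7 L

P₁ = nRT₁/V₁ = 1.55×8.314×491/34.9 = 181 kPa.
Adiabatic: T₂/T₁ = (P₂/P₁)^((γ−1)/γ) ⇒ T₂ = 491×(0.323)^0.400 = 313 K; V₂ = 68.7 L.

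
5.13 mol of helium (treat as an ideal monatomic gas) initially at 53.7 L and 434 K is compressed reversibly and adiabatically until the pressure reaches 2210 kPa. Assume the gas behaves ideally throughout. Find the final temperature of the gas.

P₁ = nRT₁/V₁ = 5.13×8.314×434/53.7 = 345 kPa.
Adiabatic: T₂/T₁ = (P₂/P₁)^((γ−1)/γ) ⇒ T₂ = 434×(6.41)^0.400 = 913 K; V₂ = 17.6 L.

913 K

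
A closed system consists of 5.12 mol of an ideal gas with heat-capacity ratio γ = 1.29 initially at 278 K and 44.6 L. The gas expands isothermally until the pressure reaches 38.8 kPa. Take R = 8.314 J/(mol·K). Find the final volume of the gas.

305 L

P₁ = nRT₁/V₁ = 5.12×8.314×278/44.6 = 265 kPa.
Isothermal: T stays 278 K; PV = const ⇒ V₂ = 305 L, P₂ = 38.8 kPa.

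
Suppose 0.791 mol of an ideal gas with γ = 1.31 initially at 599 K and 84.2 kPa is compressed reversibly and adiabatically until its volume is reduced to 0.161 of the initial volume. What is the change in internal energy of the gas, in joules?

9680 J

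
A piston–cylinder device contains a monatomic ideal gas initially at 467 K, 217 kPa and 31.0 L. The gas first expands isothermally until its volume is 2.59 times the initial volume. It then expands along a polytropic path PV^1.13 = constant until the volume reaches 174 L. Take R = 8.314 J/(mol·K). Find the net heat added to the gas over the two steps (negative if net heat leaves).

n = P₁V₁/(RT₁) = 217×31.0/(8.314×467) = 1.73 mol.
Step 1 — Isothermal: T stays 467 K; PV = const ⇒ V₂ = 80.3 L, P₂ = 83.8 kPa.
ΔU = 0 (ideal gas, T constant).
W = nRT ln(V₂/V₁) = 1.73×8.314×467×ln(2.59) = 6400 J.
Q = ΔU + W = 6400 J.
State after step 1: P = 83.8 kPa, V = 80.3 L, T = 467 K.
Step 2 — Polytropic n=1.13: T₂ = T₁(V₁/V₂)^(n−1) = 467×(0.461)^0.13 = 422 K; P₂ = P₁(V₁/V₂)^n = 35.0 kPa.
W = (P₁V₁−P₂V₂)/(n−1) = (83.8×80.3−35.0×174)/0.13 = 4950 J.
ΔU = nCvΔT = 1.73×12.5×(422−467) = -965 J.
Q = ΔU + W = 3980 J.
Net over both steps: W = 11400 J, Q = 10400 J, ΔU = -965 J.

10400 J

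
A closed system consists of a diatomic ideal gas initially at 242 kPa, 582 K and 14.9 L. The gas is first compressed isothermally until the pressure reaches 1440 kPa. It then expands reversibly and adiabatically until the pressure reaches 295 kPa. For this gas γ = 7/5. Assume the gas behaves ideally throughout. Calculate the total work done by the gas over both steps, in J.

-3150 J

n = P₁V₁/(RT₁) = 242×14.9/(8.314×582) = 0.745 mol.
Step 1 — Isothermal: T stays 582 K; PV = const ⇒ V₂ = 2.50 L, P₂ = 1440 kPa.
ΔU = 0 (ideal gas, T constant).
W = nRT ln(V₂/V₁) = 0.745×8.314×582×ln(0.168) = -6430 J.
Q = ΔU + W = -6430 J.
State after step 1: P = 1440 kPa, V = 2.50 L, T = 582 K.
Step 2 — Adiabatic: T₂/T₁ = (P₂/P₁)^((γ−1)/γ) ⇒ T₂ = 582×(0.205)^0.286 = 370 K; V₂ = 7.77 L.
ΔU = nCvΔT = 0.745×20.8×(370−582) = -3280 J.
Q = 0 for an adiabatic process, so W = −ΔU = 3280 J.
Net over both steps: W = -3150 J, Q = -6430 J, ΔU = -3280 J.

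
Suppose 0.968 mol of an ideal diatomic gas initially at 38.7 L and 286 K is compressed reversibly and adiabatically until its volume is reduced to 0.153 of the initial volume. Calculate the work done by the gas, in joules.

P₁ = nRT₁/V₁ = 0.968×8.314×286/38.7 = 59.5 kPa.
Adiabatic: TV^(γ−1) = const ⇒ T₂ = 286×(6.54)^0.400 = 606 K; PV^γ = const ⇒ P₂ = 824 kPa.
ΔU = nCvΔT = 0.968×20.8×(606−286) = 6440 J.
Q = 0 for an adiabatic process, so W = −ΔU = -6440 J.

-6440 J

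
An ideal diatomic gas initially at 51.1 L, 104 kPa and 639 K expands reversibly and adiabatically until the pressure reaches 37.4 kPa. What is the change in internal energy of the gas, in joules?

n = P₁V₁/(RT₁) = 104×51.1/(8.314×639) = 1.00 mol.
Adiabatic: T₂/T₁ = (P₂/P₁)^((γ−1)/γ) ⇒ T₂ = 639×(0.360)^0.286 = 477 K; V₂ = 106 L.
For an ideal gas ΔU = nCvΔT with Cv = (5/2)R = 20.8 J/(mol·K).
ΔU = 1.00×20.8×(477−639) = -3370 J.

-3370 J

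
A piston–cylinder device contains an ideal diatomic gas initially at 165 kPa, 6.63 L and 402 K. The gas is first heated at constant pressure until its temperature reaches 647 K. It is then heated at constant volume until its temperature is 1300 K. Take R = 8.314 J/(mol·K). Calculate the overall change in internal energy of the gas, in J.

6110 J

n = P₁V₁/(RT₁) = 165×6.63/(8.314×402) = 0.327 mol.
Step 1 — Isobaric: P stays 165 kPa; V/T = const ⇒ T₂ = 647 K, V₂ = 10.7 L.
W = PΔV = 165×(10.7−6.63) kPa·L = 667 J.
ΔU = nCvΔT = 0.327×20.8×(647−402) = 1670 J.
Q = ΔU + W = nCpΔT = 2330 J.
State after step 1: P = 165 kPa, V = 10.7 L, T = 647 K.
Step 2 — Isochoric: V stays 10.7 L; P/T = const ⇒ T₂ = 1300 K, P₂ = 332 kPa.
W = 0 (no volume change).
ΔU = nCvΔT = 0.327×20.8×(1300−647) = 4440 J.
Q = ΔU = 4440 J.
Net over both steps: W = 667 J, Q = 6780 J, ΔU = 6110 J.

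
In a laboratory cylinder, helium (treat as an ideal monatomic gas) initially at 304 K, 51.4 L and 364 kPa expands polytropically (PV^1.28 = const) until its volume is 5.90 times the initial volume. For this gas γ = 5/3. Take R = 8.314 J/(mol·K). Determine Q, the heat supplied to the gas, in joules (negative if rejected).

15200 J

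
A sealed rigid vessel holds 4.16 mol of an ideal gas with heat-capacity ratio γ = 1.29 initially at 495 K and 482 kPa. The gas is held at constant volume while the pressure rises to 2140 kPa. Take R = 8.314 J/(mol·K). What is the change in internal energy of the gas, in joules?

203000 J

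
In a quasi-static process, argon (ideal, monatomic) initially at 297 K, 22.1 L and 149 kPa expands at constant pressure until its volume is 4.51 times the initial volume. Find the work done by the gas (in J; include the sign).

11600 J

n = P₁V₁/(RT₁) = 149×22.1/(8.314×297) = 1.33 mol.
Isobaric: P stays 149 kPa; V/T = const ⇒ T₂ = 1340 K, V₂ = 99.7 L.
W = PΔV = 149×(99.7−22.1) kPa·L = 11600 J.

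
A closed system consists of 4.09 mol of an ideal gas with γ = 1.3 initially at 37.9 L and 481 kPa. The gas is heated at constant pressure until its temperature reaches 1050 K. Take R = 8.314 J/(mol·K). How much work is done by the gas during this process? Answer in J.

T₁ = P₁V₁/(nR) = 481×37.9/(4.09×8.314) = 536 K.
Isobaric: P stays 481 kPa; V/T = const ⇒ T₂ = 1050 K, V₂ = 74.2 L.
W = PΔV = 481×(74.2−37.9) kPa·L = 17500 J.

17500 J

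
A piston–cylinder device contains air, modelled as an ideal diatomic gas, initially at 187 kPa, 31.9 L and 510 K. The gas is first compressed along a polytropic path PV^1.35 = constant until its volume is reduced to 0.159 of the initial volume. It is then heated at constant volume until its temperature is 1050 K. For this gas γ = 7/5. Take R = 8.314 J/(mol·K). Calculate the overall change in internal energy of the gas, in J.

15800 J

n = P₁V₁/(RT₁) = 187×31.9/(8.314×510) = 1.41 mol.
Step 1 — Polytropic n=1.35: T₂ = T₁(V₁/V₂)^(n−1) = 510×(6.29)^0.35 = 971 K; P₂ = P₁(V₁/V₂)^n = 2240 kPa.
W = (P₁V₁−P₂V₂)/(n−1) = (187×31.9−2240×5.07)/0.35 = -15400 J.
ΔU = nCvΔT = 1.41×20.8×(971−510) = 13500 J.
Q = ΔU + W = -1920 J.
State after step 1: P = 2240 kPa, V = 5.07 L, T = 971 K.
Step 2 — Isochoric: V stays 5.07 L; P/T = const ⇒ T₂ = 1050 K, P₂ = 2420 kPa.
W = 0 (no volume change).
ΔU = nCvΔT = 1.41×20.8×(1050−971) = 2320 J.
Q = ΔU = 2320 J.
Net over both steps: W = -15400 J, Q = 395 J, ΔU = 15800 J.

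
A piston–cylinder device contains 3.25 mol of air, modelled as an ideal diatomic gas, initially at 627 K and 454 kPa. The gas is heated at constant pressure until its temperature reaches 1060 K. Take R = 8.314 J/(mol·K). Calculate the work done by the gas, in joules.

V₁ = nRT₁/P₁ = 3.25×8.314×627/454 = 37.3 L.
Isobaric: P stays 454 kPa; V/T = const ⇒ T₂ = 1060 K, V₂ = 63.1 L.
W = PΔV = 454×(63.1−37.3) kPa·L = 11700 J.

11700 J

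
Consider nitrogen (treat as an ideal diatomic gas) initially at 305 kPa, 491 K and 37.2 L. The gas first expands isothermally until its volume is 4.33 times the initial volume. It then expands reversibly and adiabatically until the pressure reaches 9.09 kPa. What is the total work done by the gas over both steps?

n = P₁V₁/(RT₁) = 305×37.2/(8.314×491) = 2.78 mol.
Step 1 — Isothermal: T stays 491 K; PV = const ⇒ V₂ = 161 L, P₂ = 70.4 kPa.
ΔU = 0 (ideal gas, T constant).
W = nRT ln(V₂/V₁) = 2.78×8.314×491×ln(4.33) = 16600 J.
Q = ΔU + W = 16600 J.
State after step 1: P = 70.4 kPa, V = 161 L, T = 491 K.
Step 2 — Adiabatic: T₂/T₁ = (P₂/P₁)^((γ−1)/γ) ⇒ T₂ = 491×(0.129)^0.286 = 274 K; V₂ = 695 L.
ΔU = nCvΔT = 2.78×20.8×(274−491) = -12600 J.
Q = 0 for an adiabatic process, so W = −ΔU = 12600 J.
Net over both steps: W = 29200 J, Q = 16600 J, ΔU = -12600 J.

29200 J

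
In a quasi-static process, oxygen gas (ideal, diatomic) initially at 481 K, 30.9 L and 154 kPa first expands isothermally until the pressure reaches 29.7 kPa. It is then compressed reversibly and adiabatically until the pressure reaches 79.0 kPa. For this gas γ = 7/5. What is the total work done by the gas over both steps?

n = P₁V₁/(RT₁) = 154×30.9/(8.314×481) = 1.19 mol.
Step 1 — Isothermal: T stays 481 K; PV = const ⇒ V₂ = 160 L, P₂ = 29.7 kPa.
ΔU = 0 (ideal gas, T constant).
W = nRT ln(V₂/V₁) = 1.19×8.314×481×ln(5.19) = 7830 J.
Q = ΔU + W = 7830 J.
State after step 1: P = 29.7 kPa, V = 160 L, T = 481 K.
Step 2 — Adiabatic: T₂/T₁ = (P₂/P₁)^((γ−1)/γ) ⇒ T₂ = 481×(2.66)^0.286 = 636 K; V₂ = 79.7 L.
ΔU = nCvΔT = 1.19×20.8×(636−481) = 3840 J.
Q = 0 for an adiabatic process, so W = −ΔU = -3840 J.
Net over both steps: W = 4000 J, Q = 7830 J, ΔU = 3840 J.

4000 J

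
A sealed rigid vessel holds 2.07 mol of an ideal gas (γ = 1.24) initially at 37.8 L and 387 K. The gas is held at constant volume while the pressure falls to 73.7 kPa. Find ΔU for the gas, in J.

-16100 J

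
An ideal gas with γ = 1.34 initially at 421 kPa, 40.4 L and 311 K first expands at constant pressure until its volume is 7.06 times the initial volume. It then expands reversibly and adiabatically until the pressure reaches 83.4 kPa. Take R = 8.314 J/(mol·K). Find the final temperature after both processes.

1460 K

n = P₁V₁/(RT₁) = 421×40.4/(8.314×311) = 6.58 mol.
Step 1 — Isobaric: P stays 421 kPa; V/T = const ⇒ T₂ = 2200 K, V₂ = 285 L.
W = PΔV = 421×(285−40.4) kPa·L = 103000 J.
ΔU = nCvΔT = 6.58×24.5×(2200−311) = 303000 J.
Q = ΔU + W = nCpΔT = 406000 J.
State after step 1: P = 421 kPa, V = 285 L, T = 2200 K.
Step 2 — Adiabatic: T₂/T₁ = (P₂/P₁)^((γ−1)/γ) ⇒ T₂ = 2200×(0.198)^0.254 = 1460 K; V₂ = 955 L.
ΔU = nCvΔT = 6.58×24.5×(1460−2200) = -119000 J.
Q = 0 for an adiabatic process, so W = −ΔU = 119000 J.
Net over both steps: W = 222000 J, Q = 406000 J, ΔU = 184000 J.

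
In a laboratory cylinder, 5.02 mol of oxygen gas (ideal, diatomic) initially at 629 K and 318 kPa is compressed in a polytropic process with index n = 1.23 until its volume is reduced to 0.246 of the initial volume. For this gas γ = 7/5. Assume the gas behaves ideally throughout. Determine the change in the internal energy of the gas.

25000 J

V₁ = nRT₁/P₁ = 5.02×8.314×629/318 = 82.6 L.
Polytropic n=1.23: T₂ = T₁(V₁/V₂)^(n−1) = 629×(4.07)^0.23 = 868 K; P₂ = P₁(V₁/V₂)^n = 1780 kPa.
For an ideal gas ΔU = nCvΔT with Cv = (5/2)R = 20.8 J/(mol·K).
ΔU = 5.02×20.8×(868−629) = 25000 J.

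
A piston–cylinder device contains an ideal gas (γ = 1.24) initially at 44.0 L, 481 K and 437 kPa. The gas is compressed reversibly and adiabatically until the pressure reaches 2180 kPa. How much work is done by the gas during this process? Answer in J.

-29200 J

n = P₁V₁/(RT₁) = 437×44.0/(8.314×481) = 4.81 mol.
Adiabatic: T₂/T₁ = (P₂/P₁)^((γ−1)/γ) ⇒ T₂ = 481×(4.99)^0.194 = 657 K; V₂ = 12.0 L.
ΔU = nCvΔT = 4.81×34.6×(657−481) = 29200 J.
Q = 0 for an adiabatic process, so W = −ΔU = -29200 J.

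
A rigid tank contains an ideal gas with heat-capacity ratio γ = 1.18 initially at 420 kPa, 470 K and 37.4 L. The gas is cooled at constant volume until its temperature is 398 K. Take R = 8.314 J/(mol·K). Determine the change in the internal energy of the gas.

n = P₁V₁/(RT₁) = 420×37.4/(8.314×470) = 4.02 mol.
Isochoric: V stays 37.4 L; P/T = const ⇒ T₂ = 398 K, P₂ = 356 kPa.
For an ideal gas ΔU = nCvΔT with Cv = R/(γ−1) = 46.2 J/(mol·K).
ΔU = 4.02×46.2×(398−470) = -13400 J.

-13400 J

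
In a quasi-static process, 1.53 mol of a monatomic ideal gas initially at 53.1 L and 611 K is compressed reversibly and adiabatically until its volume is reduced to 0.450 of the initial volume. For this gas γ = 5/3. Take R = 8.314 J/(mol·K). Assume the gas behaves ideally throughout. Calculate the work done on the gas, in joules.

P₁ = nRT₁/V₁ = 1.53×8.314×611/53.1 = 146 kPa.
Adiabatic: TV^(γ−1) = const ⇒ T₂ = 611×(2.22)^0.667 = 1040 K; PV^γ = const ⇒ P₂ = 554 kPa.
ΔU = nCvΔT = 1.53×12.5×(1040−611) = 8190 J.
Q = 0 for an adiabatic process, so W = −ΔU = -8190 J.
Work done on the gas = −W_by = 8190 J.

8190 J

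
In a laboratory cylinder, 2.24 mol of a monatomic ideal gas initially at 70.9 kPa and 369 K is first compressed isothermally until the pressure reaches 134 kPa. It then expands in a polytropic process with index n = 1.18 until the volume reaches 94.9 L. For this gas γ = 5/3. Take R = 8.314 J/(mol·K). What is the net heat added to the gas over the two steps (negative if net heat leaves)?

-1450 J

V₁ = nRT₁/P₁ = 2.24×8.314×369/70.9 = 96.9 L.
Step 1 — Isothermal: T stays 369 K; PV = const ⇒ V₂ = 51.3 L, P₂ = 134 kPa.
ΔU = 0 (ideal gas, T constant).
W = nRT ln(V₂/V₁) = 2.24×8.314×369×ln(0.529) = -4370 J.
Q = ΔU + W = -4370 J.
State after step 1: P = 134 kPa, V = 51.3 L, T = 369 K.
Step 2 — Polytropic n=1.18: T₂ = T₁(V₁/V₂)^(n−1) = 369×(0.540)^0.18 = 330 K; P₂ = P₁(V₁/V₂)^n = 64.8 kPa.
W = (P₁V₁−P₂V₂)/(n−1) = (134×51.3−64.8×94.9)/0.18 = 4000 J.
ΔU = nCvΔT = 2.24×12.5×(330−369) = -1080 J.
Q = ΔU + W = 2920 J.
Net over both steps: W = -371 J, Q = -1450 J, ΔU = -1080 J.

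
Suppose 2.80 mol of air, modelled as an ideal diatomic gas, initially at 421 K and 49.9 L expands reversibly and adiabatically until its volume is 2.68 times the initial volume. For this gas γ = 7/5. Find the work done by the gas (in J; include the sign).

7980 J

P₁ = nRT₁/V₁ = 2.80×8.314×421/49.9 = 196 kPa.
Adiabatic: TV^(γ−1) = const ⇒ T₂ = 421×(0.373)^0.400 = 284 K; PV^γ = const ⇒ P₂ = 49.4 kPa.
ΔU = nCvΔT = 2.80×20.8×(284−421) = -7980 J.
Q = 0 for an adiabatic process, so W = −ΔU = 7980 J.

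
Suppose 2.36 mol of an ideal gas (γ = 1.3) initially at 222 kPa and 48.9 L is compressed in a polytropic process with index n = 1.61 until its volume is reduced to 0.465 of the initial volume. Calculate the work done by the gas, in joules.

T₁ = P₁V₁/(nR) = 222×48.9/(2.36×8.314) = 553 K.
Polytropic n=1.61: T₂ = T₁(V₁/V₂)^(n−1) = 553×(2.15)^0.61 = 883 K; P₂ = P₁(V₁/V₂)^n = 762 kPa.
W = (P₁V₁−P₂V₂)/(n−1) = (222×48.9−762×22.7)/0.61 = -10600 J.

-10600 J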